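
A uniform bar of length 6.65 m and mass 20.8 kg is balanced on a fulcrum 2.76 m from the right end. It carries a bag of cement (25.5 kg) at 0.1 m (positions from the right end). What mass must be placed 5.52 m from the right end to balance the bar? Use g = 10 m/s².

Taking torques about the fulcrum (at 2.76 m from the right end):
Beam weight: 20.8 × 10 = 208 N down at 3.325 m → arm 0.565 m, τ = 208 × 0.565 = 117.5 N·m counterclockwise.
Bag of cement: 25.5 × 10 = 255 N down at 0.1 m → arm 2.66 m, τ = 255 × 2.66 = 678.3 N·m clockwise.
Net moment of known loads = 560.8 N·m clockwise.
An unknown mass m at 5.52 m has arm 2.76 m; its moment is m·g·2.76 counterclockwise.
For rotational equilibrium, m × 10 × 2.76 = 560.8, so m = 560.8 / (10 × 2.76) = 20.3 kg.

m ≈ 20.3 kg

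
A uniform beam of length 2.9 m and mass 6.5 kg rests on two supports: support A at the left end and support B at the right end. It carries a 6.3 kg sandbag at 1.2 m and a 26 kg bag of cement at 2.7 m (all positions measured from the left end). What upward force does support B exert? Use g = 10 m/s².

R_B ≈ 301 N

Choose support A as the axis so its reaction then has zero moment arm.
Beam weight: 6.5 × 10 = 65 N down at 1.45 m → arm 1.45 m, τ = 65 × 1.45 = 94.25 N·m clockwise.
Sandbag: 6.3 × 10 = 63 N down at 1.2 m → arm 1.2 m, τ = 63 × 1.2 = 75.6 N·m clockwise.
Bag of cement: 26 × 10 = 260 N down at 2.7 m → arm 2.7 m, τ = 260 × 2.7 = 702 N·m clockwise.
Net load moment about support A = 871.9 N·m clockwise.
Reaction R at support B is upward at 2.9 m, arm 2.9 m → moment R × 2.9 counterclockwise.
Balancing moments: R × 2.9 = 871.9, giving R = 301 N.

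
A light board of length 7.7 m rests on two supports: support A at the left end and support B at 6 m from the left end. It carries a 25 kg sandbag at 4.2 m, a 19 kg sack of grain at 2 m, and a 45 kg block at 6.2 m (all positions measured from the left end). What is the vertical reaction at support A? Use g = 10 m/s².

About support B:
Sandbag: 25 × 10 = 250 N down at 4.2 m → arm 1.8 m, τ = 250 × 1.8 = 450 N·m counterclockwise.
Sack of grain: 19 × 10 = 190 N down at 2 m → arm 4 m, τ = 190 × 4 = 760 N·m counterclockwise.
Block: 45 × 10 = 450 N down at 6.2 m → arm 0.2 m, τ = 450 × 0.2 = 90 N·m clockwise.
Net load moment about support B = 1120 N·m counterclockwise.
Reaction R at support A is upward at 0 m, arm 6 m → moment R × 6 clockwise.
Balancing moments: R × 6 = 1120, giving R = 187 N.

R_A ≈ 187 N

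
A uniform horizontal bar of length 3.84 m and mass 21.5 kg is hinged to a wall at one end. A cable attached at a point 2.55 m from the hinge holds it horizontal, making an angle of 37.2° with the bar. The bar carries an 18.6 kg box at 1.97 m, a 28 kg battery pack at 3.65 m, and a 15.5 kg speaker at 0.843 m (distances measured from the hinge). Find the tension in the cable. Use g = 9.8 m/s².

Take moments about the hinge.
Beam weight: 21.5 × 9.8 = 210.7 N down at 1.92 m → arm 1.92 m, τ = 210.7 × 1.92 = 404.5 N·m clockwise.
Box: 18.6 × 9.8 = 182.3 N down at 1.97 m → arm 1.97 m, τ = 182.3 × 1.97 = 359.1 N·m clockwise.
Battery pack: 28 × 9.8 = 274.4 N down at 3.65 m → arm 3.65 m, τ = 274.4 × 3.65 = 1002 N·m clockwise.
Speaker: 15.5 × 9.8 = 151.9 N down at 0.843 m → arm 0.843 m, τ = 151.9 × 0.843 = 128.1 N·m clockwise.
Total clockwise load moment = 1894 N·m.
The cable tension T acts at 2.55 m; only its component perpendicular to the bar, T sinθ, produces torque. sin 37.2° = 0.6046.
For rotational equilibrium, T × 2.55 × 0.6046 = 1894, so T = 1894 / 1.542 = 1230 N.

T ≈ 1230 N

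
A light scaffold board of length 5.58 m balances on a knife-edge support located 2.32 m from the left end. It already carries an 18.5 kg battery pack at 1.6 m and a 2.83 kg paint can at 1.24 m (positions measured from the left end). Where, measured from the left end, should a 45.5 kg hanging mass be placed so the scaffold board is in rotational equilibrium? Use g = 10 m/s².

Sum moments about the knife-edge support (at 2.32 m from the left end) (the support reaction has zero arm there).
Battery pack: 18.5 × 10 = 185 N down at 1.6 m → arm 0.72 m, τ = 185 × 0.72 = 133.2 N·m counterclockwise.
Paint can: 2.83 × 10 = 28.3 N down at 1.24 m → arm 1.08 m, τ = 28.3 × 1.08 = 30.56 N·m counterclockwise.
Net moment of existing loads = 163.8 N·m counterclockwise.
The hanging mass weighs 45.5 × 10 = 455 N and must supply an equal clockwise moment, so its lever arm about the knife-edge support is 163.8 / 455 = 0.36 m.
That puts it at 2.32 + 0.36 = 2.68 m from the left end.

x ≈ 2.68 m from the left end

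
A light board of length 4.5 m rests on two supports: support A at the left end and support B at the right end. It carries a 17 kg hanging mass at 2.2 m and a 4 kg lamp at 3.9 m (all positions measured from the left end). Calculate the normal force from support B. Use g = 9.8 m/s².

R_B ≈ 115 N

Taking torques about support A:
Hanging mass: 17 × 9.8 = 166.6 N down at 2.2 m → arm 2.2 m, τ = 166.6 × 2.2 = 366.5 N·m clockwise.
Lamp: 4 × 9.8 = 39.2 N down at 3.9 m → arm 3.9 m, τ = 39.2 × 3.9 = 152.9 N·m clockwise.
Net load moment about support A = 519.4 N·m clockwise.
Reaction R at support B is upward at 4.5 m, arm 4.5 m → moment R × 4.5 counterclockwise.
Balancing moments: R × 4.5 = 519.4, giving R = 115 N.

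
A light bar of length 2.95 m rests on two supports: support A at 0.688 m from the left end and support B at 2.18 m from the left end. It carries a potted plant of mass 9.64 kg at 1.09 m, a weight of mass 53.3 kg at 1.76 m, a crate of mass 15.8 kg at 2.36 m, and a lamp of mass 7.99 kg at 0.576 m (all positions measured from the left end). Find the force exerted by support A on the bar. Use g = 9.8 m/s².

R_A ≈ 282 N

Choose support B as the axis so its reaction then has zero moment arm.
Potted plant: 9.64 × 9.8 = 94.47 N down at 1.09 m → arm 1.09 m, τ = 94.47 × 1.09 = 103 N·m counterclockwise.
Weight: 53.3 × 9.8 = 522.3 N down at 1.76 m → arm 0.42 m, τ = 522.3 × 0.42 = 219.4 N·m counterclockwise.
Crate: 15.8 × 9.8 = 154.8 N down at 2.36 m → arm 0.18 m, τ = 154.8 × 0.18 = 27.86 N·m clockwise.
Lamp: 7.99 × 9.8 = 78.3 N down at 0.576 m → arm 1.604 m, τ = 78.3 × 1.604 = 125.6 N·m counterclockwise.
Net load moment about support B = 420.1 N·m counterclockwise.
Reaction R at support A is upward at 0.688 m, arm 1.492 m → moment R × 1.492 clockwise.
Balancing moments: R × 1.492 = 420.1, giving R = 282 N.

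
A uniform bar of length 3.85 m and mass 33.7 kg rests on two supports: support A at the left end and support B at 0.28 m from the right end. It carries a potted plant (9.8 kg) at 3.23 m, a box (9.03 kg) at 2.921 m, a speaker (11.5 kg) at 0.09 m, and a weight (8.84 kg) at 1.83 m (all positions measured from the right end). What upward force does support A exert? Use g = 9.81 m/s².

Taking torques about support B:
Beam weight: 33.7 × 9.81 = 330.6 N down at 1.925 m → arm 1.645 m, τ = 330.6 × 1.645 = 543.8 N·m counterclockwise.
Potted plant: 9.8 × 9.81 = 96.14 N down at 3.23 m → arm 2.95 m, τ = 96.14 × 2.95 = 283.6 N·m counterclockwise.
Box: 9.03 × 9.81 = 88.58 N down at 2.921 m → arm 2.641 m, τ = 88.58 × 2.641 = 233.9 N·m counterclockwise.
Speaker: 11.5 × 9.81 = 112.8 N down at 0.09 m → arm 0.19 m, τ = 112.8 × 0.19 = 21.43 N·m clockwise.
Weight: 8.84 × 9.81 = 86.72 N down at 1.83 m → arm 1.55 m, τ = 86.72 × 1.55 = 134.4 N·m counterclockwise.
Net load moment about support B = 1174 N·m counterclockwise.
Reaction R at support A is upward at 3.85 m, arm 3.57 m → moment R × 3.57 clockwise.
Balancing moments: R × 3.57 = 1174, giving R = 329 N.

R_A ≈ 329 N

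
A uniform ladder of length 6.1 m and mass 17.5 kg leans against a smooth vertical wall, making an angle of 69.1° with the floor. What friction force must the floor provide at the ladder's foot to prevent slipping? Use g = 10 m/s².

f ≈ 33.4 N

Taking torques about the foot of the ladder:
Ladder weight 17.5×10 = 175 N acts at 3.05 m along the ladder; its horizontal arm is 3.05·cos69.1° = 1.088 m → τ = 190.4 N·m clockwise.
Wall normal N acts horizontally at the top; its moment arm is the height L sinθ = 6.1·sin69.1° = 5.699 m, counterclockwise.
Balancing moments: N × 5.699 = 190.4, giving N = 33.4 N.
ΣFx = 0: friction at the foot balances the wall's push, so f = N_wall = 33.4 N.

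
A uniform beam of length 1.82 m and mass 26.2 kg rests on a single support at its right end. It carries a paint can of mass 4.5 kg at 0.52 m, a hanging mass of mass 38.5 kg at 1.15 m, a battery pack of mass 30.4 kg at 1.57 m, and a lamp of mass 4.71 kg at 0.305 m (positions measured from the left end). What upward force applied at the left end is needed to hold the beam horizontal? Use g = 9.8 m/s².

Take moments about the right end.
Beam weight: 26.2 × 9.8 = 256.8 N down at 0.91 m → arm 0.91 m, τ = 256.8 × 0.91 = 233.7 N·m counterclockwise.
Paint can: 4.5 × 9.8 = 44.1 N down at 0.52 m → arm 1.3 m, τ = 44.1 × 1.3 = 57.33 N·m counterclockwise.
Hanging mass: 38.5 × 9.8 = 377.3 N down at 1.15 m → arm 0.67 m, τ = 377.3 × 0.67 = 252.8 N·m counterclockwise.
Battery pack: 30.4 × 9.8 = 297.9 N down at 1.57 m → arm 0.25 m, τ = 297.9 × 0.25 = 74.47 N·m counterclockwise.
Lamp: 4.71 × 9.8 = 46.16 N down at 0.305 m → arm 1.515 m, τ = 46.16 × 1.515 = 69.93 N·m counterclockwise.
Net moment of the loads = 688.2 N·m counterclockwise.
The upward force F acts at the left end, arm 1.82 m, giving F × 1.82 clockwise.
Balancing moments: F × 1.82 = 688.2, giving F = 688.2 / 1.82 = 378 N.

F ≈ 378 N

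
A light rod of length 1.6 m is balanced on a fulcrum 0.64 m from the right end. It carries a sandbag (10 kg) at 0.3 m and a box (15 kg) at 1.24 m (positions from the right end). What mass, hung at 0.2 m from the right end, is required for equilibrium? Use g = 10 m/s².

m ≈ 12.7 kg

About the fulcrum (at 0.64 m from the right end):
Sandbag: 10 × 10 = 100 N down at 0.3 m → arm 0.34 m, τ = 100 × 0.34 = 34 N·m clockwise.
Box: 15 × 10 = 150 N down at 1.24 m → arm 0.6 m, τ = 150 × 0.6 = 90 N·m counterclockwise.
Net moment of known loads = 56 N·m counterclockwise.
An unknown mass m at 0.2 m has arm 0.44 m; its moment is m·g·0.44 clockwise.
Balancing moments: m × 10 × 0.44 = 56, giving m = 56 / (10 × 0.44) = 12.7 kg.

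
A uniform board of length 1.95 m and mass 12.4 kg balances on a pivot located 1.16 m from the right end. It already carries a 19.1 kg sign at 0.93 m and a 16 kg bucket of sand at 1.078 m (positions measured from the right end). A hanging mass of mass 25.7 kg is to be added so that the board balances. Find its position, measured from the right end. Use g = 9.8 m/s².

x ≈ 1.47 m from the right end

About the pivot (at 1.16 m from the right end):
Beam weight: 12.4 × 9.8 = 121.5 N down at 0.975 m → arm 0.185 m, τ = 121.5 × 0.185 = 22.48 N·m clockwise.
Sign: 19.1 × 9.8 = 187.2 N down at 0.93 m → arm 0.23 m, τ = 187.2 × 0.23 = 43.06 N·m clockwise.
Bucket of sand: 16 × 9.8 = 156.8 N down at 1.078 m → arm 0.082 m, τ = 156.8 × 0.082 = 12.86 N·m clockwise.
Net moment of existing loads = 78.4 N·m clockwise.
The hanging mass weighs 25.7 × 9.8 = 251.9 N and must supply an equal counterclockwise moment, so its lever arm about the pivot is 78.4 / 251.9 = 0.311 m.
That puts it at 1.16 + 0.311 = 1.47 m from the right end.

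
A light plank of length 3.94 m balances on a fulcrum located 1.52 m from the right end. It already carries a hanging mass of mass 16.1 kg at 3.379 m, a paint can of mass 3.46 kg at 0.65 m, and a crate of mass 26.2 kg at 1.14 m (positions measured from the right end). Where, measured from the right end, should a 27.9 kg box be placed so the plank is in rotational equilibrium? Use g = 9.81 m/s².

About the fulcrum (at 1.52 m from the right end):
Hanging mass: 16.1 × 9.81 = 157.9 N down at 3.379 m → arm 1.859 m, τ = 157.9 × 1.859 = 293.5 N·m counterclockwise.
Paint can: 3.46 × 9.81 = 33.94 N down at 0.65 m → arm 0.87 m, τ = 33.94 × 0.87 = 29.53 N·m clockwise.
Crate: 26.2 × 9.81 = 257 N down at 1.14 m → arm 0.38 m, τ = 257 × 0.38 = 97.66 N·m clockwise.
Net moment of existing loads = 166.3 N·m counterclockwise.
The box weighs 27.9 × 9.81 = 273.7 N and must supply an equal clockwise moment, so its lever arm about the fulcrum is 166.3 / 273.7 = 0.608 m.
That puts it at 1.52 − 0.608 = 0.912 m from the right end.

x ≈ 0.912 m from the right end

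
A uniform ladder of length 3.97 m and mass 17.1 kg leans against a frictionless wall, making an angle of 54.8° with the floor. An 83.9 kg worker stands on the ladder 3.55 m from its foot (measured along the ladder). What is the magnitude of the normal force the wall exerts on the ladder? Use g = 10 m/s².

N_wall ≈ 590 N

Choose the foot of the ladder as the axis so the floor normal and friction both act there and drop out.
Ladder weight 17.1×10 = 171 N acts at 1.985 m along the ladder; its horizontal arm is 1.985·cos54.8° = 1.144 m → τ = 195.6 N·m clockwise.
Worker: 83.9×10 = 839 N at 3.55 m → arm 2.046 m → τ = 1717 N·m clockwise.
Wall normal N acts horizontally at the top; its moment arm is the height L sinθ = 3.97·sin54.8° = 3.244 m, counterclockwise.
Setting net torque to zero: N × 3.244 = 1913 → N = 590 N.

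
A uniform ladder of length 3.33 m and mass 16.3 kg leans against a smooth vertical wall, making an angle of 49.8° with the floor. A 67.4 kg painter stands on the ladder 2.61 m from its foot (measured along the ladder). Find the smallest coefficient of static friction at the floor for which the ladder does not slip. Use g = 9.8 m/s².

Choose the foot of the ladder as the axis so the floor normal and friction both act there and drop out.
Ladder weight 16.3×9.8 = 159.7 N acts at 1.665 m along the ladder; its horizontal arm is 1.665·cos49.8° = 1.075 m → τ = 171.7 N·m clockwise.
Painter: 67.4×9.8 = 660.5 N at 2.61 m → arm 1.685 m → τ = 1113 N·m clockwise.
Wall normal N acts horizontally at the top; its moment arm is the height L sinθ = 3.33·sin49.8° = 2.543 m, counterclockwise.
Setting net torque to zero: N × 2.543 = 1285 → N = 505.3 N.
ΣFx = 0 ⇒ f = N_wall = 505.3 N. ΣFy = 0 ⇒ N_floor = 820.2 N.
μ_min = f / N_floor = 505.3 / 820.2 = 0.616.

μ_min ≈ 0.616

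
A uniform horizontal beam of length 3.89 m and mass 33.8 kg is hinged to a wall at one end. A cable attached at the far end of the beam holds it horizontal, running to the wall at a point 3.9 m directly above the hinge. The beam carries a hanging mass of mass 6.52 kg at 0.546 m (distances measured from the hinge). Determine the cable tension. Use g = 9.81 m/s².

Taking torques about the hinge:
Beam weight: 33.8 × 9.81 = 331.6 N down at 1.945 m → arm 1.945 m, τ = 331.6 × 1.945 = 645 N·m clockwise.
Hanging mass: 6.52 × 9.81 = 63.96 N down at 0.546 m → arm 0.546 m, τ = 63.96 × 0.546 = 34.92 N·m clockwise.
Total clockwise load moment = 679.9 N·m.
The cable tension T acts at 3.89 m; only its component perpendicular to the beam, T sinθ, produces torque. sinθ = h/√(h²+d²) = 3.9/√(3.9²+3.89²) = 0.708.
Setting net torque to zero: T × 3.89 × 0.708 = 679.9 → T = 679.9 / 2.754 = 247 N.

T ≈ 247 N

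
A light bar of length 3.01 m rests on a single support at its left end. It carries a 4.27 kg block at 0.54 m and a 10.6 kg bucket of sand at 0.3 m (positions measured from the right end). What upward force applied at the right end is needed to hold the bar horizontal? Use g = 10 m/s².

F ≈ 130 N

Choose the left end as the axis so the unknown pivot reaction has zero arm there.
Block: 4.27 × 10 = 42.7 N down at 0.54 m → arm 2.47 m, τ = 42.7 × 2.47 = 105.5 N·m clockwise.
Bucket of sand: 10.6 × 10 = 106 N down at 0.3 m → arm 2.71 m, τ = 106 × 2.71 = 287.3 N·m clockwise.
Net moment of the loads = 392.8 N·m clockwise.
The upward force F acts at the right end, arm 3.01 m, giving F × 3.01 counterclockwise.
For rotational equilibrium, F × 3.01 = 392.8, so F = 392.8 / 3.01 = 130 N.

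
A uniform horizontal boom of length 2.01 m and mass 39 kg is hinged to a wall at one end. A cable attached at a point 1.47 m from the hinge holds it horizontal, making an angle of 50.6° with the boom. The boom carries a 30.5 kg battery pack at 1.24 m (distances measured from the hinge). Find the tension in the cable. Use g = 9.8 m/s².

Take moments about the hinge.
Beam weight: 39 × 9.8 = 382.2 N down at 1.005 m → arm 1.005 m, τ = 382.2 × 1.005 = 384.1 N·m clockwise.
Battery pack: 30.5 × 9.8 = 298.9 N down at 1.24 m → arm 1.24 m, τ = 298.9 × 1.24 = 370.6 N·m clockwise.
Total clockwise load moment = 754.7 N·m.
The cable tension T acts at 1.47 m; only its component perpendicular to the boom, T sinθ, produces torque. sin 50.6° = 0.7727.
Setting net torque to zero: T × 1.47 × 0.7727 = 754.7 → T = 754.7 / 1.136 = 664 N.

T ≈ 664 N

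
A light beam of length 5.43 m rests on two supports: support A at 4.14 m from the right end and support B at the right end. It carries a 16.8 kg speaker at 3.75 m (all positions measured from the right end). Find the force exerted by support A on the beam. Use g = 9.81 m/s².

R_A ≈ 149 N

Choose support B as the axis so its reaction then has zero moment arm.
Speaker: 16.8 × 9.81 = 164.8 N down at 3.75 m → arm 3.75 m, τ = 164.8 × 3.75 = 618 N·m counterclockwise.
Net load moment about support B = 618 N·m counterclockwise.
Reaction R at support A is upward at 4.14 m, arm 4.14 m → moment R × 4.14 clockwise.
Setting net torque to zero: R × 4.14 = 618 → R = 149 N.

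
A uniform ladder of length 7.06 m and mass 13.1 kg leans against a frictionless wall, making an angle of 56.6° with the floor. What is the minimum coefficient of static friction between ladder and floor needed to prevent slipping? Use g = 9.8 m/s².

μ_min ≈ 0.33

Choose the foot of the ladder as the axis so the floor normal and friction both act there and drop out.
Ladder weight 13.1×9.8 = 128.4 N acts at 3.53 m along the ladder; its horizontal arm is 3.53·cos56.6° = 1.943 m → τ = 249.5 N·m clockwise.
Wall normal N acts horizontally at the top; its moment arm is the height L sinθ = 7.06·sin56.6° = 5.894 m, counterclockwise.
For rotational equilibrium, N × 5.894 = 249.5, so N = 42.33 N.
ΣFx = 0 ⇒ f = N_wall = 42.33 N. ΣFy = 0 ⇒ N_floor = 128.4 N.
μ_min = f / N_floor = 42.33 / 128.4 = 0.33.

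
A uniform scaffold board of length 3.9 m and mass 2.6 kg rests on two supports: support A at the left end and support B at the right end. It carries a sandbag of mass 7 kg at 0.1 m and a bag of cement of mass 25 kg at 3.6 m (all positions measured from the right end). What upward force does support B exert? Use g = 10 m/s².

R_B ≈ 100 N

Taking torques about support A:
Beam weight: 2.6 × 10 = 26 N down at 1.95 m → arm 1.95 m, τ = 26 × 1.95 = 50.7 N·m clockwise.
Sandbag: 7 × 10 = 70 N down at 0.1 m → arm 3.8 m, τ = 70 × 3.8 = 266 N·m clockwise.
Bag of cement: 25 × 10 = 250 N down at 3.6 m → arm 0.3 m, τ = 250 × 0.3 = 75 N·m clockwise.
Net load moment about support A = 391.7 N·m clockwise.
Reaction R at support B is upward at 0 m, arm 3.9 m → moment R × 3.9 counterclockwise.
For rotational equilibrium, R × 3.9 = 391.7, so R = 100 N.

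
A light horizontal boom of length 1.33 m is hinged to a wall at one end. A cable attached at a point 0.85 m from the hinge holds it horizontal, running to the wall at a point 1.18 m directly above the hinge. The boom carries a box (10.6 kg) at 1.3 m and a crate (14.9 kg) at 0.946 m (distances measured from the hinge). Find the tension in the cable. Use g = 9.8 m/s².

Choose the hinge as the axis so the unknown hinge reaction has zero arm there.
Box: 10.6 × 9.8 = 103.9 N down at 1.3 m → arm 1.3 m, τ = 103.9 × 1.3 = 135.1 N·m clockwise.
Crate: 14.9 × 9.8 = 146 N down at 0.946 m → arm 0.946 m, τ = 146 × 0.946 = 138.1 N·m clockwise.
Total clockwise load moment = 273.2 N·m.
The cable tension T acts at 0.85 m; only its component perpendicular to the boom, T sinθ, produces torque. sinθ = h/√(h²+d²) = 1.18/√(1.18²+0.85²) = 0.8114.
Setting net torque to zero: T × 0.85 × 0.8114 = 273.2 → T = 273.2 / 0.6897 = 396 N.

T ≈ 396 N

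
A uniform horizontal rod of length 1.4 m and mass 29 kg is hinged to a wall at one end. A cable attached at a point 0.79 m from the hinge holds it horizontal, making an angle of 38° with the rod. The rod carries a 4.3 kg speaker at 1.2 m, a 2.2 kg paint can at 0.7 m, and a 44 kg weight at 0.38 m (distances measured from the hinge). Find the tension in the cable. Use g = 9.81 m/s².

Sum moments about the hinge (the unknown hinge reaction has zero arm there).
Beam weight: 29 × 9.81 = 284.5 N down at 0.7 m → arm 0.7 m, τ = 284.5 × 0.7 = 199.1 N·m clockwise.
Speaker: 4.3 × 9.81 = 42.18 N down at 1.2 m → arm 1.2 m, τ = 42.18 × 1.2 = 50.62 N·m clockwise.
Paint can: 2.2 × 9.81 = 21.58 N down at 0.7 m → arm 0.7 m, τ = 21.58 × 0.7 = 15.11 N·m clockwise.
Weight: 44 × 9.81 = 431.6 N down at 0.38 m → arm 0.38 m, τ = 431.6 × 0.38 = 164 N·m clockwise.
Total clockwise load moment = 428.8 N·m.
The cable tension T acts at 0.79 m; only its component perpendicular to the rod, T sinθ, produces torque. sin 38° = 0.6157.
For rotational equilibrium, T × 0.79 × 0.6157 = 428.8, so T = 428.8 / 0.4864 = 882 N.

T ≈ 882 N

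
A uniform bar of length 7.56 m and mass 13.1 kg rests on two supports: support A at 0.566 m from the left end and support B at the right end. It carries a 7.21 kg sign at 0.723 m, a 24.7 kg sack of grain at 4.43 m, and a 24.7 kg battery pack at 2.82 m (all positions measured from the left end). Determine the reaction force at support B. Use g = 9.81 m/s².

R_B ≈ 273 N

Choose support A as the axis so its reaction then has zero moment arm.
Beam weight: 13.1 × 9.81 = 128.5 N down at 3.78 m → arm 3.214 m, τ = 128.5 × 3.214 = 413 N·m clockwise.
Sign: 7.21 × 9.81 = 70.73 N down at 0.723 m → arm 0.157 m, τ = 70.73 × 0.157 = 11.1 N·m clockwise.
Sack of grain: 24.7 × 9.81 = 242.3 N down at 4.43 m → arm 3.864 m, τ = 242.3 × 3.864 = 936.2 N·m clockwise.
Battery pack: 24.7 × 9.81 = 242.3 N down at 2.82 m → arm 2.254 m, τ = 242.3 × 2.254 = 546.1 N·m clockwise.
Net load moment about support A = 1906 N·m clockwise.
Reaction R at support B is upward at 7.56 m, arm 6.994 m → moment R × 6.994 counterclockwise.
For rotational equilibrium, R × 6.994 = 1906, so R = 273 N.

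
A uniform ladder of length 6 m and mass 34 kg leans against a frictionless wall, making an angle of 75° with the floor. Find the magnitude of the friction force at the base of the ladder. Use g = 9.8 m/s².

f ≈ 44.6 N

Choose the foot of the ladder as the axis so the floor normal and friction both act there and drop out.
Ladder weight 34×9.8 = 333.2 N acts at 3 m along the ladder; its horizontal arm is 3·cos75° = 0.7765 m → τ = 258.7 N·m clockwise.
Wall normal N acts horizontally at the top; its moment arm is the height L sinθ = 6·sin75° = 5.796 m, counterclockwise.
For rotational equilibrium, N × 5.796 = 258.7, so N = 44.6 N.
ΣFx = 0: friction at the foot balances the wall's push, so f = N_wall = 44.6 N.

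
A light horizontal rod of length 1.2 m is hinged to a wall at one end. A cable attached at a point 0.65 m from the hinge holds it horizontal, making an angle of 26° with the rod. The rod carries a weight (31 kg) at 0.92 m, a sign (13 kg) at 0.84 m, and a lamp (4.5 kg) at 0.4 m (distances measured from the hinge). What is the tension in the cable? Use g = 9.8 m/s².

T ≈ 1420 N

About the hinge:
Weight: 31 × 9.8 = 303.8 N down at 0.92 m → arm 0.92 m, τ = 303.8 × 0.92 = 279.5 N·m clockwise.
Sign: 13 × 9.8 = 127.4 N down at 0.84 m → arm 0.84 m, τ = 127.4 × 0.84 = 107 N·m clockwise.
Lamp: 4.5 × 9.8 = 44.1 N down at 0.4 m → arm 0.4 m, τ = 44.1 × 0.4 = 17.64 N·m clockwise.
Total clockwise load moment = 404.1 N·m.
The cable tension T acts at 0.65 m; only its component perpendicular to the rod, T sinθ, produces torque. sin 26° = 0.4384.
Στ = 0 ⇒ T × 0.65 × 0.4384 = 404.1 ⇒ T = 404.1 / 0.285 = 1420 N.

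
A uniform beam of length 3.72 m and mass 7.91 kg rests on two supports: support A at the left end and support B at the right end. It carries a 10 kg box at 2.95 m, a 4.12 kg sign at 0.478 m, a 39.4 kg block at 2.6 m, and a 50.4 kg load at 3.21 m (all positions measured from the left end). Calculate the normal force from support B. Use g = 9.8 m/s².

R_B ≈ 818 N

Sum moments about support A (its reaction then has zero moment arm).
Beam weight: 7.91 × 9.8 = 77.52 N down at 1.86 m → arm 1.86 m, τ = 77.52 × 1.86 = 144.2 N·m clockwise.
Box: 10 × 9.8 = 98 N down at 2.95 m → arm 2.95 m, τ = 98 × 2.95 = 289.1 N·m clockwise.
Sign: 4.12 × 9.8 = 40.38 N down at 0.478 m → arm 0.478 m, τ = 40.38 × 0.478 = 19.3 N·m clockwise.
Block: 39.4 × 9.8 = 386.1 N down at 2.6 m → arm 2.6 m, τ = 386.1 × 2.6 = 1004 N·m clockwise.
Load: 50.4 × 9.8 = 493.9 N down at 3.21 m → arm 3.21 m, τ = 493.9 × 3.21 = 1585 N·m clockwise.
Net load moment about support A = 3042 N·m clockwise.
Reaction R at support B is upward at 3.72 m, arm 3.72 m → moment R × 3.72 counterclockwise.
Στ = 0 ⇒ R × 3.72 = 3042 ⇒ R = 818 N.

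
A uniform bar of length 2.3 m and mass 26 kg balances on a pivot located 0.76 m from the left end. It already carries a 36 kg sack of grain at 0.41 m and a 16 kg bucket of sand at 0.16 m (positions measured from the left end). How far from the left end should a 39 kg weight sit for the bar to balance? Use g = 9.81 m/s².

x ≈ 1.07 m from the left end

Sum moments about the pivot (at 0.76 m from the left end) (the support reaction has zero arm there).
Beam weight: 26 × 9.81 = 255.1 N down at 1.15 m → arm 0.39 m, τ = 255.1 × 0.39 = 99.49 N·m clockwise.
Sack of grain: 36 × 9.81 = 353.2 N down at 0.41 m → arm 0.35 m, τ = 353.2 × 0.35 = 123.6 N·m counterclockwise.
Bucket of sand: 16 × 9.81 = 157 N down at 0.16 m → arm 0.6 m, τ = 157 × 0.6 = 94.2 N·m counterclockwise.
Net moment of existing loads = 118.3 N·m counterclockwise.
The weight weighs 39 × 9.81 = 382.6 N and must supply an equal clockwise moment, so its lever arm about the pivot is 118.3 / 382.6 = 0.309 m.
That puts it at 0.76 + 0.309 = 1.07 m from the left end.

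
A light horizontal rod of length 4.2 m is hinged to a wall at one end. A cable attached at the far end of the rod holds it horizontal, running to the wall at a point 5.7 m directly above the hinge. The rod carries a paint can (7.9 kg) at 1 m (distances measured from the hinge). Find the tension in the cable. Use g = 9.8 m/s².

Sum moments about the hinge (the unknown hinge reaction has zero arm there).
Paint can: 7.9 × 9.8 = 77.42 N down at 1 m → arm 1 m, τ = 77.42 × 1 = 77.42 N·m clockwise.
Total clockwise load moment = 77.42 N·m.
The cable tension T acts at 4.2 m; only its component perpendicular to the rod, T sinθ, produces torque. sinθ = h/√(h²+d²) = 5.7/√(5.7²+4.2²) = 0.8051.
Balancing moments: T × 4.2 × 0.8051 = 77.42, giving T = 77.42 / 3.381 = 22.9 N.

T ≈ 22.9 N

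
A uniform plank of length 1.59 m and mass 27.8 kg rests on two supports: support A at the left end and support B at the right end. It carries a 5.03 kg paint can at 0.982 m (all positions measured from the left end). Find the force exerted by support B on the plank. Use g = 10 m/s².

Sum moments about support A (its reaction then has zero moment arm).
Beam weight: 27.8 × 10 = 278 N down at 0.795 m → arm 0.795 m, τ = 278 × 0.795 = 221 N·m clockwise.
Paint can: 5.03 × 10 = 50.3 N down at 0.982 m → arm 0.982 m, τ = 50.3 × 0.982 = 49.39 N·m clockwise.
Net load moment about support A = 270.4 N·m clockwise.
Reaction R at support B is upward at 1.59 m, arm 1.59 m → moment R × 1.59 counterclockwise.
For rotational equilibrium, R × 1.59 = 270.4, so R = 170 N.

R_B ≈ 170 N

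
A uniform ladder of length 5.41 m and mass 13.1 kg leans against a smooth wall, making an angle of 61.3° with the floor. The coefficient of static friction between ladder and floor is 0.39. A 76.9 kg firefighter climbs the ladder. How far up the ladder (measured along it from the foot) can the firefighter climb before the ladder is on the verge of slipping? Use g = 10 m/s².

d ≈ 4.05 m

Take moments about the foot of the ladder.
Ladder weight 13.1×10 = 131 N acts at 2.705 m along the ladder; its horizontal arm is 2.705·cos61.3° = 1.299 m → τ = 170.2 N·m clockwise.
Firefighter weight 76.9×10 = 769 N at distance d → arm d·cos61.3° → τ = 769·d·0.4802 clockwise.
Wall normal N at the top has arm L sinθ = 4.745 m counterclockwise, so Στ = 0 gives N·4.745 = 170.2 + 369.3·d.
ΣFy = 0 ⇒ N_floor = 900 N, so the maximum friction is μ_s·N_floor = 0.39×900 = 351 N. ΣFx = 0 ⇒ N_wall = f, so at the slipping point N = 351 N.
Substituting: 351×4.745 = 170.2 + 369.3·d ⇒ d = (1665 − 170.2) / 369.3 = 4.05 m.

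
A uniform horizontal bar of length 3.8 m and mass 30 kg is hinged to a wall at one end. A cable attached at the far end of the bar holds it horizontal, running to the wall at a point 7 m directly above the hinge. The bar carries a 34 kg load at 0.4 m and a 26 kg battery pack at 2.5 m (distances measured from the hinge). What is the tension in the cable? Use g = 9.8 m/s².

T ≈ 398 N

Take moments about the hinge.
Beam weight: 30 × 9.8 = 294 N down at 1.9 m → arm 1.9 m, τ = 294 × 1.9 = 558.6 N·m clockwise.
Load: 34 × 9.8 = 333.2 N down at 0.4 m → arm 0.4 m, τ = 333.2 × 0.4 = 133.3 N·m clockwise.
Battery pack: 26 × 9.8 = 254.8 N down at 2.5 m → arm 2.5 m, τ = 254.8 × 2.5 = 637 N·m clockwise.
Total clockwise load moment = 1329 N·m.
The cable tension T acts at 3.8 m; only its component perpendicular to the bar, T sinθ, produces torque. sinθ = h/√(h²+d²) = 7/√(7²+3.8²) = 0.8789.
Setting net torque to zero: T × 3.8 × 0.8789 = 1329 → T = 1329 / 3.34 = 398 N.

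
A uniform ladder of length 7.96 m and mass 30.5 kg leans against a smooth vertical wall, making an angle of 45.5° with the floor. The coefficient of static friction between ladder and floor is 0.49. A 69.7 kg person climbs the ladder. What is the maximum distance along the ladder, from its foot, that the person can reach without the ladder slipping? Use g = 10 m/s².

About the foot of the ladder:
Ladder weight 30.5×10 = 305 N acts at 3.98 m along the ladder; its horizontal arm is 3.98·cos45.5° = 2.79 m → τ = 851 N·m clockwise.
Person weight 69.7×10 = 697 N at distance d → arm d·cos45.5° → τ = 697·d·0.7009 clockwise.
Wall normal N at the top has arm L sinθ = 5.677 m counterclockwise, so Στ = 0 gives N·5.677 = 851 + 488.5·d.
ΣFy = 0 ⇒ N_floor = 1002 N, so the maximum friction is μ_s·N_floor = 0.49×1002 = 491 N. ΣFx = 0 ⇒ N_wall = f, so at the slipping point N = 491 N.
Substituting: 491×5.677 = 851 + 488.5·d ⇒ d = (2787 − 851) / 488.5 = 3.96 m.

d ≈ 3.96 m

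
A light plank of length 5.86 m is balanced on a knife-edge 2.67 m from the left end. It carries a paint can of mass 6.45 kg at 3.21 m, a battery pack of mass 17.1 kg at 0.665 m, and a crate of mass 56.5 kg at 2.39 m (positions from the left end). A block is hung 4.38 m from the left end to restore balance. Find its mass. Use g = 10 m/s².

m ≈ 27.3 kg

Taking torques about the knife-edge (at 2.67 m from the left end):
Paint can: 6.45 × 10 = 64.5 N down at 3.21 m → arm 0.54 m, τ = 64.5 × 0.54 = 34.83 N·m clockwise.
Battery pack: 17.1 × 10 = 171 N down at 0.665 m → arm 2.005 m, τ = 171 × 2.005 = 342.9 N·m counterclockwise.
Crate: 56.5 × 10 = 565 N down at 2.39 m → arm 0.28 m, τ = 565 × 0.28 = 158.2 N·m counterclockwise.
Net moment of known loads = 466.3 N·m counterclockwise.
An unknown mass m at 4.38 m has arm 1.71 m; its moment is m·g·1.71 clockwise.
Setting net torque to zero: m × 10 × 1.71 = 466.3 → m = 466.3 / (10 × 1.71) = 27.3 kg.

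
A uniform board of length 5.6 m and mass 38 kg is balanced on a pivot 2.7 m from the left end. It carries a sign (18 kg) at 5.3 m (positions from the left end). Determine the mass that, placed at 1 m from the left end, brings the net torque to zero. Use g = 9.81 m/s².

Sum moments about the pivot (at 2.7 m from the left end) (the support reaction has zero arm there).
Beam weight: 38 × 9.81 = 372.8 N down at 2.8 m → arm 0.1 m, τ = 372.8 × 0.1 = 37.28 N·m clockwise.
Sign: 18 × 9.81 = 176.6 N down at 5.3 m → arm 2.6 m, τ = 176.6 × 2.6 = 459.2 N·m clockwise.
Net moment of known loads = 496.5 N·m clockwise.
An unknown mass m at 1 m has arm 1.7 m; its moment is m·g·1.7 counterclockwise.
Setting net torque to zero: m × 9.81 × 1.7 = 496.5 → m = 496.5 / (9.81 × 1.7) = 29.8 kg.

m ≈ 29.8 kg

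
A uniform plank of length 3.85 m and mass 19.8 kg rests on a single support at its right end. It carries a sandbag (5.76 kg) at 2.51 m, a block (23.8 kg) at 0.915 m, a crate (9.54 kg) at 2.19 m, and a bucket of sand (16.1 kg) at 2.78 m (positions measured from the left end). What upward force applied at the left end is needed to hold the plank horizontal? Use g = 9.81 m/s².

F ≈ 379 N

About the right end:
Beam weight: 19.8 × 9.81 = 194.2 N down at 1.925 m → arm 1.925 m, τ = 194.2 × 1.925 = 373.8 N·m counterclockwise.
Sandbag: 5.76 × 9.81 = 56.51 N down at 2.51 m → arm 1.34 m, τ = 56.51 × 1.34 = 75.72 N·m counterclockwise.
Block: 23.8 × 9.81 = 233.5 N down at 0.915 m → arm 2.935 m, τ = 233.5 × 2.935 = 685.3 N·m counterclockwise.
Crate: 9.54 × 9.81 = 93.59 N down at 2.19 m → arm 1.66 m, τ = 93.59 × 1.66 = 155.4 N·m counterclockwise.
Bucket of sand: 16.1 × 9.81 = 157.9 N down at 2.78 m → arm 1.07 m, τ = 157.9 × 1.07 = 169 N·m counterclockwise.
Net moment of the loads = 1459 N·m counterclockwise.
The upward force F acts at the left end, arm 3.85 m, giving F × 3.85 clockwise.
Στ = 0 ⇒ F × 3.85 = 1459 ⇒ F = 1459 / 3.85 = 379 N.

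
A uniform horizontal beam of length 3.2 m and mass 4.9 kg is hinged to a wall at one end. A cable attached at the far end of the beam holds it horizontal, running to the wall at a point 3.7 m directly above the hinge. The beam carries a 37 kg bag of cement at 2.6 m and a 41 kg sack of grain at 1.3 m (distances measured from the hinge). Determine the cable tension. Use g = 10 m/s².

Sum moments about the hinge (the unknown hinge reaction has zero arm there).
Beam weight: 4.9 × 10 = 49 N down at 1.6 m → arm 1.6 m, τ = 49 × 1.6 = 78.4 N·m clockwise.
Bag of cement: 37 × 10 = 370 N down at 2.6 m → arm 2.6 m, τ = 370 × 2.6 = 962 N·m clockwise.
Sack of grain: 41 × 10 = 410 N down at 1.3 m → arm 1.3 m, τ = 410 × 1.3 = 533 N·m clockwise.
Total clockwise load moment = 1573 N·m.
The cable tension T acts at 3.2 m; only its component perpendicular to the beam, T sinθ, produces torque. sinθ = h/√(h²+d²) = 3.7/√(3.7²+3.2²) = 0.7564.
Balancing moments: T × 3.2 × 0.7564 = 1573, giving T = 1573 / 2.42 = 650 N.

T ≈ 650 N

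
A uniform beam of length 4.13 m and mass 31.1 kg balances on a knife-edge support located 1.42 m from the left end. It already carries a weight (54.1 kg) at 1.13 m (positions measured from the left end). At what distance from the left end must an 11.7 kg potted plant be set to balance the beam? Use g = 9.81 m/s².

x ≈ 1.05 m from the left end

About the knife-edge support (at 1.42 m from the left end):
Beam weight: 31.1 × 9.81 = 305.1 N down at 2.065 m → arm 0.645 m, τ = 305.1 × 0.645 = 196.8 N·m clockwise.
Weight: 54.1 × 9.81 = 530.7 N down at 1.13 m → arm 0.29 m, τ = 530.7 × 0.29 = 153.9 N·m counterclockwise.
Net moment of existing loads = 42.9 N·m clockwise.
The potted plant weighs 11.7 × 9.81 = 114.8 N and must supply an equal counterclockwise moment, so its lever arm about the knife-edge support is 42.9 / 114.8 = 0.374 m.
That puts it at 1.42 − 0.374 = 1.05 m from the left end.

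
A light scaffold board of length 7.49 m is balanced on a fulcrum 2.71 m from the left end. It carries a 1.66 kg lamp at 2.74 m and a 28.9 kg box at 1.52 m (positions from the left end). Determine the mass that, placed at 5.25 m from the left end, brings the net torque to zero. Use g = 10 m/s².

m ≈ 13.5 kg

Take moments about the fulcrum (at 2.71 m from the left end).
Lamp: 1.66 × 10 = 16.6 N down at 2.74 m → arm 0.03 m, τ = 16.6 × 0.03 = 0.498 N·m clockwise.
Box: 28.9 × 10 = 289 N down at 1.52 m → arm 1.19 m, τ = 289 × 1.19 = 343.9 N·m counterclockwise.
Net moment of known loads = 343.4 N·m counterclockwise.
An unknown mass m at 5.25 m has arm 2.54 m; its moment is m·g·2.54 clockwise.
Balancing moments: m × 10 × 2.54 = 343.4, giving m = 343.4 / (10 × 2.54) = 13.5 kg.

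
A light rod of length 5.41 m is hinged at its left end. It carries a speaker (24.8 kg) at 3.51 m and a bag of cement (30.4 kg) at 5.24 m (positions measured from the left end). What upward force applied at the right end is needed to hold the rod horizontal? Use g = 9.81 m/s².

F ≈ 447 N

Choose the left end as the axis so the unknown pivot reaction has zero arm there.
Speaker: 24.8 × 9.81 = 243.3 N down at 3.51 m → arm 3.51 m, τ = 243.3 × 3.51 = 854 N·m clockwise.
Bag of cement: 30.4 × 9.81 = 298.2 N down at 5.24 m → arm 5.24 m, τ = 298.2 × 5.24 = 1563 N·m clockwise.
Net moment of the loads = 2417 N·m clockwise.
The upward force F acts at the right end, arm 5.41 m, giving F × 5.41 counterclockwise.
Setting net torque to zero: F × 5.41 = 2417 → F = 2417 / 5.41 = 447 N.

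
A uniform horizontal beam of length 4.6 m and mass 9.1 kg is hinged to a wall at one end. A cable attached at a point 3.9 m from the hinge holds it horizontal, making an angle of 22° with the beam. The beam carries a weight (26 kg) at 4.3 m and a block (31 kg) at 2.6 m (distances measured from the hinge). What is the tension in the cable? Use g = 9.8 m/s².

Choose the hinge as the axis so the unknown hinge reaction has zero arm there.
Beam weight: 9.1 × 9.8 = 89.18 N down at 2.3 m → arm 2.3 m, τ = 89.18 × 2.3 = 205.1 N·m clockwise.
Weight: 26 × 9.8 = 254.8 N down at 4.3 m → arm 4.3 m, τ = 254.8 × 4.3 = 1096 N·m clockwise.
Block: 31 × 9.8 = 303.8 N down at 2.6 m → arm 2.6 m, τ = 303.8 × 2.6 = 789.9 N·m clockwise.
Total clockwise load moment = 2091 N·m.
The cable tension T acts at 3.9 m; only its component perpendicular to the beam, T sinθ, produces torque. sin 22° = 0.3746.
For rotational equilibrium, T × 3.9 × 0.3746 = 2091, so T = 2091 / 1.461 = 1430 N.

T ≈ 1430 N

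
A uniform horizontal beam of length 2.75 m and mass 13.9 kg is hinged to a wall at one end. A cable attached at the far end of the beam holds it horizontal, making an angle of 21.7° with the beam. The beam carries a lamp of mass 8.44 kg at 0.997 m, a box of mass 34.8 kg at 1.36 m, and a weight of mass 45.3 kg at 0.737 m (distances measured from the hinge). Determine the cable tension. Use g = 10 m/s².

Sum moments about the hinge (the unknown hinge reaction has zero arm there).
Beam weight: 13.9 × 10 = 139 N down at 1.375 m → arm 1.375 m, τ = 139 × 1.375 = 191.1 N·m clockwise.
Lamp: 8.44 × 10 = 84.4 N down at 0.997 m → arm 0.997 m, τ = 84.4 × 0.997 = 84.15 N·m clockwise.
Box: 34.8 × 10 = 348 N down at 1.36 m → arm 1.36 m, τ = 348 × 1.36 = 473.3 N·m clockwise.
Weight: 45.3 × 10 = 453 N down at 0.737 m → arm 0.737 m, τ = 453 × 0.737 = 333.9 N·m clockwise.
Total clockwise load moment = 1082 N·m.
The cable tension T acts at 2.75 m; only its component perpendicular to the beam, T sinθ, produces torque. sin 21.7° = 0.3697.
Στ = 0 ⇒ T × 2.75 × 0.3697 = 1082 ⇒ T = 1082 / 1.017 = 1060 N.

T ≈ 1060 N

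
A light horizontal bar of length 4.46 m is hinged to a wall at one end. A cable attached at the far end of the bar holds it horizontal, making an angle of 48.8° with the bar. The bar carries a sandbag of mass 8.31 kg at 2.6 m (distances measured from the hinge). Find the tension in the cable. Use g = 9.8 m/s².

Sum moments about the hinge (the unknown hinge reaction has zero arm there).
Sandbag: 8.31 × 9.8 = 81.44 N down at 2.6 m → arm 2.6 m, τ = 81.44 × 2.6 = 211.7 N·m clockwise.
Total clockwise load moment = 211.7 N·m.
The cable tension T acts at 4.46 m; only its component perpendicular to the bar, T sinθ, produces torque. sin 48.8° = 0.7524.
Setting net torque to zero: T × 4.46 × 0.7524 = 211.7 → T = 211.7 / 3.356 = 63.1 N.

T ≈ 63.1 N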